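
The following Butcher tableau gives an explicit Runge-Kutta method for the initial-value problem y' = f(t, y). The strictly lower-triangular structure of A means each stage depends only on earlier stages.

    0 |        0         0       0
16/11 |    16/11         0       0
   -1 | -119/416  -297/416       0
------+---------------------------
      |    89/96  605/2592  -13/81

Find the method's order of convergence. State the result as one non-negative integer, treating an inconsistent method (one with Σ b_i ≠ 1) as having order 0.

3

b = (89/96, 605/2592, -13/81)
c = (0, 16/11, -1)
Ac = (0, 0, -27/26)
Σ b_i: 89/96·1 + 605/2592·1 + (-13/81)·1 = 1 ✓
b·c: 605/2592·16/11 + (-13/81)·(-1) = 1/2 ✓
b·c²: 605/2592·256/121 + (-13/81)·1 = 1/3 ✓
b·Ac: (-13/81)·(-27/26) = 1/6 ✓; 3 stages ⇒ order 3.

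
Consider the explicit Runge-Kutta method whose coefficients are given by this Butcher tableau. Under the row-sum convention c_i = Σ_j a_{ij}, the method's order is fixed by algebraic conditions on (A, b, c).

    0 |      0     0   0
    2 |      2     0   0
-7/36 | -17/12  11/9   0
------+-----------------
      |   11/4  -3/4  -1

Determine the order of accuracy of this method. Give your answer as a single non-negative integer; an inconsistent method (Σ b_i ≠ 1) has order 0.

b = (11/4, -3/4, -1)
c = (0, 2, -7/36)
Ac = (0, 0, 22/9)
Σ b_i: 11/4·1 + (-3/4)·1 + (-1)·1 = 1 ✓
b·c: (-3/4)·2 + (-1)·(-7/36) = -47/36 ≠ 1/2 ⇒ order 1.

1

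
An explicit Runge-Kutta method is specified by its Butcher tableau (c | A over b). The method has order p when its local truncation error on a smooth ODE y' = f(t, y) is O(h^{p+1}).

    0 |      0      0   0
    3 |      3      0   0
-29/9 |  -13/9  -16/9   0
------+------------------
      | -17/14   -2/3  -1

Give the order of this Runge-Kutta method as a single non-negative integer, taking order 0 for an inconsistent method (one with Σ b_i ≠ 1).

0

b = (-17/14, -2/3, -1)
c = (0, 3, -29/9)
Ac = (0, 0, -16/3)
Σ b_i: (-17/14)·1 + (-2/3)·1 + (-1)·1 = -121/42 ≠ 1 ⇒ order 0.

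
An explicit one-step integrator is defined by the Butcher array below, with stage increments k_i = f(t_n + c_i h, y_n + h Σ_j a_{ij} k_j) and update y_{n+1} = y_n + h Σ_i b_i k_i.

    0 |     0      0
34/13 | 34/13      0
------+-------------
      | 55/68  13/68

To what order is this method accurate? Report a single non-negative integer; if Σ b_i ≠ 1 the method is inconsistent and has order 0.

2

b = (55/68, 13/68)
c = (0, 34/13)
Σ b_i: 55/68·1 + 13/68·1 = 1 ✓
b·c: 13/68·34/13 = 1/2 ✓; 2 stages ⇒ order 2.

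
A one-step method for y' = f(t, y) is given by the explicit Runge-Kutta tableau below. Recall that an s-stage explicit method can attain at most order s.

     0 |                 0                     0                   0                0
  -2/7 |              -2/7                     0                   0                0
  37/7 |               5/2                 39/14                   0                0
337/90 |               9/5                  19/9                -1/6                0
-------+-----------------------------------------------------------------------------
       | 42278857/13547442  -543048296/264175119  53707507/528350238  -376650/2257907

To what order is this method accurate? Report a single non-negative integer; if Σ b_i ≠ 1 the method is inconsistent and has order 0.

b = (42278857/13547442, -543048296/264175119, 53707507/528350238, -376650/2257907)
c = (0, -2/7, 37/7, 337/90)
Ac = (0, 0, -39/49, -187/126)
Σ b_i: 42278857/13547442·1 + (-543048296/264175119)·1 + 53707507/528350238·1 + (-376650/2257907)·1 = 1 ✓
b·c: (-543048296/264175119)·(-2/7) + 53707507/528350238·37/7 + (-376650/2257907)·337/90 = 1/2 ✓
b·c²: (-543048296/264175119)·4/49 + 53707507/528350238·1369/49 + (-376650/2257907)·113569/8100 = 1/3 ✓
b·Ac: 53707507/528350238·(-39/49) + (-376650/2257907)·(-187/126) = 1/6 ✓
b·c³: (-543048296/264175119)·(-8/343) + 53707507/528350238·50653/343 + (-376650/2257907)·38272753/729000 = 41832007783/6638246580 ≠ 1/4 ⇒ order 3.
b·(c∘Ac): 53707507/528350238·(-1443/343) + (-376650/2257907)·(-63019/11340) = 165748999/331912329 ≠ 1/8
b·Ac²: 53707507/528350238·78/343 + (-376650/2257907)·(-565/126) = 255947626/331912329 ≠ 1/12
b·A²c: (-376650/2257907)·13/98 = -2448225/110637443 ≠ 1/24

3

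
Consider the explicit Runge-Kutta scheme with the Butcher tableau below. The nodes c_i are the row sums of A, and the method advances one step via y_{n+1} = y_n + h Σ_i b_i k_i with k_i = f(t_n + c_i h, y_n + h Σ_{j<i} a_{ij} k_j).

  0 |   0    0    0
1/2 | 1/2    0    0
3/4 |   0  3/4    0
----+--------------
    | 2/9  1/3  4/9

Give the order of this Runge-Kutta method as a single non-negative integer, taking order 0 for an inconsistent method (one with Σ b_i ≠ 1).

b = (2/9, 1/3, 4/9)
c = (0, 1/2, 3/4)
Ac = (0, 0, 3/8)
Σ b_i: 2/9·1 + 1/3·1 + 4/9·1 = 1 ✓
b·c: 1/3·1/2 + 4/9·3/4 = 1/2 ✓
b·c²: 1/3·1/4 + 4/9·9/16 = 1/3 ✓
b·Ac: 4/9·3/8 = 1/6 ✓; 3 stages ⇒ order 3.

3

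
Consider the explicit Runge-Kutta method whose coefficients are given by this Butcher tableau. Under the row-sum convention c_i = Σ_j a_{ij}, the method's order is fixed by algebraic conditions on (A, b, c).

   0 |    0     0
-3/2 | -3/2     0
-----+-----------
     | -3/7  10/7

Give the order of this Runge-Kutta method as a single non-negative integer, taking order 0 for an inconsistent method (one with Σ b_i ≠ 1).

b = (-3/7, 10/7)
c = (0, -3/2)
Σ b_i: (-3/7)·1 + 10/7·1 = 1 ✓
b·c: 10/7·(-3/2) = -15/7 ≠ 1/2 ⇒ order 1.

1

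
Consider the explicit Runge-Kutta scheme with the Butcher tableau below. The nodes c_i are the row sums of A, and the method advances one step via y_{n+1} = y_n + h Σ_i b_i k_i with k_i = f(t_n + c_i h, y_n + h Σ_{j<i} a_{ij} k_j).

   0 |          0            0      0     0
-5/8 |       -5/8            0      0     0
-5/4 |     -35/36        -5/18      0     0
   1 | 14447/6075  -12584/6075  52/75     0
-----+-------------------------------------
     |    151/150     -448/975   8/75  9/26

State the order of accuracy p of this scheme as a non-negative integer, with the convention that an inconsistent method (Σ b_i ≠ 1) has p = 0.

4

b = (151/150, -448/975, 8/75, 9/26)
c = (0, -5/8, -5/4, 1)
Ac = (0, 0, 25/144, 104/243)
Σ b_i: 151/150·1 + (-448/975)·1 + 8/75·1 + 9/26·1 = 1 ✓
b·c: (-448/975)·(-5/8) + 8/75·(-5/4) + 9/26·1 = 1/2 ✓
b·c²: (-448/975)·25/64 + 8/75·25/16 + 9/26·1 = 1/3 ✓
b·Ac: 8/75·25/144 + 9/26·104/243 = 1/6 ✓
b·c³: (-448/975)·(-125/512) + 8/75·(-125/64) + 9/26·1 = 1/4 ✓
b·(c∘Ac): 8/75·(-125/576) + 9/26·104/243 = 1/8 ✓
b·Ac²: 8/75·(-125/1152) + 9/26·533/1944 = 1/12 ✓
b·A²c: 9/26·13/108 = 1/24 ✓; 4 stages ⇒ order 4.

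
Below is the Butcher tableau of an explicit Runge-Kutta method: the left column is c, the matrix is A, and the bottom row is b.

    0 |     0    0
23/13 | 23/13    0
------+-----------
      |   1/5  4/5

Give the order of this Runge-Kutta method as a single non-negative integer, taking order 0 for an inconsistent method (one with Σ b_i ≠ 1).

1

b = (1/5, 4/5)
c = (0, 23/13)
Σ b_i: 1/5·1 + 4/5·1 = 1 ✓
b·c: 4/5·23/13 = 92/65 ≠ 1/2 ⇒ order 1.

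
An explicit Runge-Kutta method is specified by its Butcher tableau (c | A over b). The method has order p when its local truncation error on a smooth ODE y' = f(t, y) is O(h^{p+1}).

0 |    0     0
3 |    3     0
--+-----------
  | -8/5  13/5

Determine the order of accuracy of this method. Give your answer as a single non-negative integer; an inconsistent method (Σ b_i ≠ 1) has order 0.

1

b = (-8/5, 13/5)
c = (0, 3)
Σ b_i: (-8/5)·1 + 13/5·1 = 1 ✓
b·c: 13/5·3 = 39/5 ≠ 1/2 ⇒ order 1.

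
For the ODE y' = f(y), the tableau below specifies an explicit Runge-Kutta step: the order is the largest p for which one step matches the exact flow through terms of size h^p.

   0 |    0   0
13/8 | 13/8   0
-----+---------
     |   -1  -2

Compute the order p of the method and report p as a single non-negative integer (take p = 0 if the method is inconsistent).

b = (-1, -2)
c = (0, 13/8)
Σ b_i: (-1)·1 + (-2)·1 = -3 ≠ 1 ⇒ order 0.

0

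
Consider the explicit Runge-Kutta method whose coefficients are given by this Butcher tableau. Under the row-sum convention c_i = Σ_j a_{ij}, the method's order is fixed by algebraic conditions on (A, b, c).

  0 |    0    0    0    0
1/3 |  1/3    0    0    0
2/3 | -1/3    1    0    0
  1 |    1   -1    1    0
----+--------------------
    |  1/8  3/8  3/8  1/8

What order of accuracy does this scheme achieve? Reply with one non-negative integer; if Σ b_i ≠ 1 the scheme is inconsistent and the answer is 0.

4

b = (1/8, 3/8, 3/8, 1/8)
c = (0, 1/3, 2/3, 1)
Ac = (0, 0, 1/3, 1/3)
Σ b_i: 1/8·1 + 3/8·1 + 3/8·1 + 1/8·1 = 1 ✓
b·c: 3/8·1/3 + 3/8·2/3 + 1/8·1 = 1/2 ✓
b·c²: 3/8·1/9 + 3/8·4/9 + 1/8·1 = 1/3 ✓
b·Ac: 3/8·1/3 + 1/8·1/3 = 1/6 ✓
b·c³: 3/8·1/27 + 3/8·8/27 + 1/8·1 = 1/4 ✓
b·(c∘Ac): 3/8·2/9 + 1/8·1/3 = 1/8 ✓
b·Ac²: 3/8·1/9 + 1/8·1/3 = 1/12 ✓
b·A²c: 1/8·1/3 = 1/24 ✓; 4 stages ⇒ order 4.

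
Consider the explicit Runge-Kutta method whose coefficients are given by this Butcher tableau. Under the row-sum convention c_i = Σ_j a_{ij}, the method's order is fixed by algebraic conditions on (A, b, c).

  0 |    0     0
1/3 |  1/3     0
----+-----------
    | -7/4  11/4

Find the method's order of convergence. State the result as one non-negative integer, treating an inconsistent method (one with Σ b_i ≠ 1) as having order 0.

b = (-7/4, 11/4)
c = (0, 1/3)
Σ b_i: (-7/4)·1 + 11/4·1 = 1 ✓
b·c: 11/4·1/3 = 11/12 ≠ 1/2 ⇒ order 1.

1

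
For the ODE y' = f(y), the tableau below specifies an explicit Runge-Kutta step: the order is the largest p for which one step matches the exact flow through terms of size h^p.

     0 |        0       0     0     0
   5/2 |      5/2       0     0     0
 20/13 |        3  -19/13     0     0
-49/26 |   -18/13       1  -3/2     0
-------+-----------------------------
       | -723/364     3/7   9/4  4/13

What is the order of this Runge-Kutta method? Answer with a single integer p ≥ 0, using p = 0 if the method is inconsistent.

1

b = (-723/364, 3/7, 9/4, 4/13)
c = (0, 5/2, 20/13, -49/26)
Ac = (0, 0, -95/26, 5/26)
Σ b_i: (-723/364)·1 + 3/7·1 + 9/4·1 + 4/13·1 = 1 ✓
b·c: 3/7·5/2 + 9/4·20/13 + 4/13·(-49/26) = 9353/2366 ≠ 1/2 ⇒ order 1.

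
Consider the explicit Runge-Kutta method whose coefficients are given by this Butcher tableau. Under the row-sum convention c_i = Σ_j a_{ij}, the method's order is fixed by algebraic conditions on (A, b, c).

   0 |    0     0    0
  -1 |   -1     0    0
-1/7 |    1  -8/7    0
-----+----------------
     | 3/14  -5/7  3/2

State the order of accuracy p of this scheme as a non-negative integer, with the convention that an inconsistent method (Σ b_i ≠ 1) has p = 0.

b = (3/14, -5/7, 3/2)
c = (0, -1, -1/7)
Ac = (0, 0, 8/7)
Σ b_i: 3/14·1 + (-5/7)·1 + 3/2·1 = 1 ✓
b·c: (-5/7)·(-1) + 3/2·(-1/7) = 1/2 ✓
b·c²: (-5/7)·1 + 3/2·1/49 = -67/98 ≠ 1/3 ⇒ order 2.
b·Ac: 3/2·8/7 = 12/7 ≠ 1/6

2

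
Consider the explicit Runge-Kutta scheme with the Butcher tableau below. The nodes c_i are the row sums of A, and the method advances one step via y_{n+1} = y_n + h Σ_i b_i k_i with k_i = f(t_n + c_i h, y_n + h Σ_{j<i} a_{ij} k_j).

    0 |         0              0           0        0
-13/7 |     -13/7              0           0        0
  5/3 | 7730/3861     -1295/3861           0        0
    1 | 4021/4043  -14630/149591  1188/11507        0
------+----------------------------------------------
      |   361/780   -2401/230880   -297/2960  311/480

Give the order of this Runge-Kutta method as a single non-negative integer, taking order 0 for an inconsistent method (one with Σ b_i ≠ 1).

b = (361/780, -2401/230880, -297/2960, 311/480)
c = (0, -13/7, 5/3, 1)
Ac = (0, 0, 185/297, 110/311)
Σ b_i: 361/780·1 + (-2401/230880)·1 + (-297/2960)·1 + 311/480·1 = 1 ✓
b·c: (-2401/230880)·(-13/7) + (-297/2960)·5/3 + 311/480·1 = 1/2 ✓
b·c²: (-2401/230880)·169/49 + (-297/2960)·25/9 + 311/480·1 = 1/3 ✓
b·Ac: (-297/2960)·185/297 + 311/480·110/311 = 1/6 ✓
b·c³: (-2401/230880)·(-2197/343) + (-297/2960)·125/27 + 311/480·1 = 1/4 ✓
b·(c∘Ac): (-297/2960)·925/891 + 311/480·110/311 = 1/8 ✓
b·Ac²: (-297/2960)·(-2405/2079) + 311/480·(-110/2177) = 1/12 ✓
b·A²c: 311/480·20/311 = 1/24 ✓; 4 stages ⇒ order 4.

4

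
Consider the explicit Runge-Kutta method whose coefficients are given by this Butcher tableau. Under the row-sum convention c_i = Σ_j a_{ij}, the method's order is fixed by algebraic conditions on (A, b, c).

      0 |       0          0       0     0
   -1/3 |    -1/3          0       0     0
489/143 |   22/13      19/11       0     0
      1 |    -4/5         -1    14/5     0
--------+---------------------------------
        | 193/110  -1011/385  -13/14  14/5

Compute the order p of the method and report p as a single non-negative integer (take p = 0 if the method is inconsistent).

b = (193/110, -1011/385, -13/14, 14/5)
c = (0, -1/3, 489/143, 1)
Ac = (0, 0, -19/33, 21253/2145)
Σ b_i: 193/110·1 + (-1011/385)·1 + (-13/14)·1 + 14/5·1 = 1 ✓
b·c: (-1011/385)·(-1/3) + (-13/14)·489/143 + 14/5·1 = 1/2 ✓
b·c²: (-1011/385)·1/9 + (-13/14)·239121/20449 + 14/5·1 = -394039/47190 ≠ 1/3 ⇒ order 2.
b·Ac: (-13/14)·(-19/33) + 14/5·21253/2145 = 4245863/150150 ≠ 1/6

2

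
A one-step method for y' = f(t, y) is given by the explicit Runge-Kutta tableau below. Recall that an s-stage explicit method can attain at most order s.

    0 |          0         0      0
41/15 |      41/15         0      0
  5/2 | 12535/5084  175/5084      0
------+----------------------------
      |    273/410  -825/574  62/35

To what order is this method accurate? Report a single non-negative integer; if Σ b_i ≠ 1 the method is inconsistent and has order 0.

b = (273/410, -825/574, 62/35)
c = (0, 41/15, 5/2)
Ac = (0, 0, 35/372)
Σ b_i: 273/410·1 + (-825/574)·1 + 62/35·1 = 1 ✓
b·c: (-825/574)·41/15 + 62/35·5/2 = 1/2 ✓
b·c²: (-825/574)·1681/225 + 62/35·25/4 = 1/3 ✓
b·Ac: 62/35·35/372 = 1/6 ✓; 3 stages ⇒ order 3.

3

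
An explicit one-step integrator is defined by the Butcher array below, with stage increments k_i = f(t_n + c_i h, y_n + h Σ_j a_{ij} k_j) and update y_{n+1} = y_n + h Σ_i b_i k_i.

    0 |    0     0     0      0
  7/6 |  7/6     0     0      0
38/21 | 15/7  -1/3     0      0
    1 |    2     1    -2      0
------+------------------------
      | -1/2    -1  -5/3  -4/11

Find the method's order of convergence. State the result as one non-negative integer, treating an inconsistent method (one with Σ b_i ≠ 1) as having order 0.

0

b = (-1/2, -1, -5/3, -4/11)
c = (0, 7/6, 38/21, 1)
Ac = (0, 0, -7/18, -103/42)
Σ b_i: (-1/2)·1 + (-1)·1 + (-5/3)·1 + (-4/11)·1 = -233/66 ≠ 1 ⇒ order 0.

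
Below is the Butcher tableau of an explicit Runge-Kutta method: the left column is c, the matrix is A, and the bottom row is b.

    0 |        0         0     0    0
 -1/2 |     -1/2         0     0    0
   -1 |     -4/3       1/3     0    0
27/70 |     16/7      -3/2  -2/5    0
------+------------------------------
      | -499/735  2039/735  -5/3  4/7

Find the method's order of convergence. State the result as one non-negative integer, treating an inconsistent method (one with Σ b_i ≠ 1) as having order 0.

b = (-499/735, 2039/735, -5/3, 4/7)
c = (0, -1/2, -1, 27/70)
Ac = (0, 0, -1/6, 23/20)
Σ b_i: (-499/735)·1 + 2039/735·1 + (-5/3)·1 + 4/7·1 = 1 ✓
b·c: 2039/735·(-1/2) + (-5/3)·(-1) + 4/7·27/70 = 1/2 ✓
b·c²: 2039/735·1/4 + (-5/3)·1 + 4/7·729/4900 = -91387/102900 ≠ 1/3 ⇒ order 2.
b·Ac: (-5/3)·(-1/6) + 4/7·23/20 = 589/630 ≠ 1/6

2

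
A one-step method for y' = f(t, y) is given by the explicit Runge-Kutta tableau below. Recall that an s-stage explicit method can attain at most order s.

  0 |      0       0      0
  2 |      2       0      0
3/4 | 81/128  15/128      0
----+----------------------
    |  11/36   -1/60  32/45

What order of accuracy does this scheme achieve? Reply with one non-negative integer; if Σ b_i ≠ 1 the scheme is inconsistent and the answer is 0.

b = (11/36, -1/60, 32/45)
c = (0, 2, 3/4)
Ac = (0, 0, 15/64)
Σ b_i: 11/36·1 + (-1/60)·1 + 32/45·1 = 1 ✓
b·c: (-1/60)·2 + 32/45·3/4 = 1/2 ✓
b·c²: (-1/60)·4 + 32/45·9/16 = 1/3 ✓
b·Ac: 32/45·15/64 = 1/6 ✓; 3 stages ⇒ order 3.

3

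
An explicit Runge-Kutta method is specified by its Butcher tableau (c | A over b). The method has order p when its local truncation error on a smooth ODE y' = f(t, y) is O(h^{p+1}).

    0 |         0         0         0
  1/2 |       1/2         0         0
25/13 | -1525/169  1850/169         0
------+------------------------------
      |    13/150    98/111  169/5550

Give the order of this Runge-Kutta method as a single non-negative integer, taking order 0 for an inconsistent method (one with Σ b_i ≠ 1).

b = (13/150, 98/111, 169/5550)
c = (0, 1/2, 25/13)
Ac = (0, 0, 925/169)
Σ b_i: 13/150·1 + 98/111·1 + 169/5550·1 = 1 ✓
b·c: 98/111·1/2 + 169/5550·25/13 = 1/2 ✓
b·c²: 98/111·1/4 + 169/5550·625/169 = 1/3 ✓
b·Ac: 169/5550·925/169 = 1/6 ✓; 3 stages ⇒ order 3.

3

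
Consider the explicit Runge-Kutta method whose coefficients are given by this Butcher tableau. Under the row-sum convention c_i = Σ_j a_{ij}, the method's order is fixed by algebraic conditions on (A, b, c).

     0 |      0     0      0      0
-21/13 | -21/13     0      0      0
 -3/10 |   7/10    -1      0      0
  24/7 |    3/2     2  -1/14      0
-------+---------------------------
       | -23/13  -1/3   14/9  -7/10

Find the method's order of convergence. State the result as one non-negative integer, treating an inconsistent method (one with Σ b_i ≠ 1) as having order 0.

0

b = (-23/13, -1/3, 14/9, -7/10)
c = (0, -21/13, -3/10, 24/7)
Ac = (0, 0, 21/13, -5841/1820)
Σ b_i: (-23/13)·1 + (-1/3)·1 + 14/9·1 + (-7/10)·1 = -1459/1170 ≠ 1 ⇒ order 0.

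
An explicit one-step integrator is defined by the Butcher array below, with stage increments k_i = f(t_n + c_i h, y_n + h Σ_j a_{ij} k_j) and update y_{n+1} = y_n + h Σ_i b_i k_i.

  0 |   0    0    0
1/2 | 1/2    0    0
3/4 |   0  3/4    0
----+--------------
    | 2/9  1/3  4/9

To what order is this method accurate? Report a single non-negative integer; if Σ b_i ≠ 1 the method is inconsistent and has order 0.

3

b = (2/9, 1/3, 4/9)
c = (0, 1/2, 3/4)
Ac = (0, 0, 3/8)
Σ b_i: 2/9·1 + 1/3·1 + 4/9·1 = 1 ✓
b·c: 1/3·1/2 + 4/9·3/4 = 1/2 ✓
b·c²: 1/3·1/4 + 4/9·9/16 = 1/3 ✓
b·Ac: 4/9·3/8 = 1/6 ✓; 3 stages ⇒ order 3.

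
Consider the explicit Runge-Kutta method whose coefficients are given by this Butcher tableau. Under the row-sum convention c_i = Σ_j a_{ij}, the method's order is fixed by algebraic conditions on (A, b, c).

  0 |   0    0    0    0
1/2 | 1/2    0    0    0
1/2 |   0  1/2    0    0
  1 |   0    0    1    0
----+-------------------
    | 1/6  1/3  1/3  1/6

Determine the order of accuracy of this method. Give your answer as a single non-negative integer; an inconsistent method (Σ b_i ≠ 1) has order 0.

4

b = (1/6, 1/3, 1/3, 1/6)
c = (0, 1/2, 1/2, 1)
Ac = (0, 0, 1/4, 1/2)
Σ b_i: 1/6·1 + 1/3·1 + 1/3·1 + 1/6·1 = 1 ✓
b·c: 1/3·1/2 + 1/3·1/2 + 1/6·1 = 1/2 ✓
b·c²: 1/3·1/4 + 1/3·1/4 + 1/6·1 = 1/3 ✓
b·Ac: 1/3·1/4 + 1/6·1/2 = 1/6 ✓
b·c³: 1/3·1/8 + 1/3·1/8 + 1/6·1 = 1/4 ✓
b·(c∘Ac): 1/3·1/8 + 1/6·1/2 = 1/8 ✓
b·Ac²: 1/3·1/8 + 1/6·1/4 = 1/12 ✓
b·A²c: 1/6·1/4 = 1/24 ✓; 4 stages ⇒ order 4.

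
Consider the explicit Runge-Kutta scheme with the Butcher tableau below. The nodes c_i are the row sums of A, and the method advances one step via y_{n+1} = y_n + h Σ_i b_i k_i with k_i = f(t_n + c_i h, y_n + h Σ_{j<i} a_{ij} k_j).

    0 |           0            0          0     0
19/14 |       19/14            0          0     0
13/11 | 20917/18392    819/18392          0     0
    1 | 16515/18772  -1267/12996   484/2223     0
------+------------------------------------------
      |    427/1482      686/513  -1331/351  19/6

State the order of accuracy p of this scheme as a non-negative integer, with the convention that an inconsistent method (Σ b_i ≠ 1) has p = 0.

4

b = (427/1482, 686/513, -1331/351, 19/6)
c = (0, 19/14, 13/11, 1)
Ac = (0, 0, 117/1936, 1/8)
Σ b_i: 427/1482·1 + 686/513·1 + (-1331/351)·1 + 19/6·1 = 1 ✓
b·c: 686/513·19/14 + (-1331/351)·13/11 + 19/6·1 = 1/2 ✓
b·c²: 686/513·361/196 + (-1331/351)·169/121 + 19/6·1 = 1/3 ✓
b·Ac: (-1331/351)·117/1936 + 19/6·1/8 = 1/6 ✓
b·c³: 686/513·6859/2744 + (-1331/351)·2197/1331 + 19/6·1 = 1/4 ✓
b·(c∘Ac): (-1331/351)·1521/21296 + 19/6·1/8 = 1/8 ✓
b·Ac²: (-1331/351)·2223/27104 + 19/6·265/2128 = 1/12 ✓
b·A²c: 19/6·1/76 = 1/24 ✓; 4 stages ⇒ order 4.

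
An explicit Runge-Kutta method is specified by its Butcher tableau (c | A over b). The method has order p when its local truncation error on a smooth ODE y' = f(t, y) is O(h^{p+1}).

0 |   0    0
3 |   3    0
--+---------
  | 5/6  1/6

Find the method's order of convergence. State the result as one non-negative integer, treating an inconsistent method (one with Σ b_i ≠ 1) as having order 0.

2

b = (5/6, 1/6)
c = (0, 3)
Σ b_i: 5/6·1 + 1/6·1 = 1 ✓
b·c: 1/6·3 = 1/2 ✓; 2 stages ⇒ order 2.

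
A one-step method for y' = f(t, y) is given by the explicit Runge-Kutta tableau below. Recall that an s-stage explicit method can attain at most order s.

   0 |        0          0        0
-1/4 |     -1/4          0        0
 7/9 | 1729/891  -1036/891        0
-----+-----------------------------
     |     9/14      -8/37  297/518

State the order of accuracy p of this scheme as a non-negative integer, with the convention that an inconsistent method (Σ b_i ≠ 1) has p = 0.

b = (9/14, -8/37, 297/518)
c = (0, -1/4, 7/9)
Ac = (0, 0, 259/891)
Σ b_i: 9/14·1 + (-8/37)·1 + 297/518·1 = 1 ✓
b·c: (-8/37)·(-1/4) + 297/518·7/9 = 1/2 ✓
b·c²: (-8/37)·1/16 + 297/518·49/81 = 1/3 ✓
b·Ac: 297/518·259/891 = 1/6 ✓; 3 stages ⇒ order 3.

3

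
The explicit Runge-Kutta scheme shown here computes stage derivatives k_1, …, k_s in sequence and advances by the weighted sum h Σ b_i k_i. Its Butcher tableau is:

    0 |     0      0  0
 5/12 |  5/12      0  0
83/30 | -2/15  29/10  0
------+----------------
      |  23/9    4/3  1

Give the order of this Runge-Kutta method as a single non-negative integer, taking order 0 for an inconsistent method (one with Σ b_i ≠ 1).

0

b = (23/9, 4/3, 1)
c = (0, 5/12, 83/30)
Ac = (0, 0, 29/24)
Σ b_i: 23/9·1 + 4/3·1 + 1·1 = 44/9 ≠ 1 ⇒ order 0.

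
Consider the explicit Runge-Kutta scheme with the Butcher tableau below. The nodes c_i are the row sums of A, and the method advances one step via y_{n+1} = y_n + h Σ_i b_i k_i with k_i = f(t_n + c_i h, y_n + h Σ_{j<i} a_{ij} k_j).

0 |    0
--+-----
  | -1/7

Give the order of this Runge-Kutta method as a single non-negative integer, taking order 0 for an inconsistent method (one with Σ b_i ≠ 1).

0

b = (-1/7)
c = (0)
Σ b_i: (-1/7)·1 = -1/7 ≠ 1 ⇒ order 0.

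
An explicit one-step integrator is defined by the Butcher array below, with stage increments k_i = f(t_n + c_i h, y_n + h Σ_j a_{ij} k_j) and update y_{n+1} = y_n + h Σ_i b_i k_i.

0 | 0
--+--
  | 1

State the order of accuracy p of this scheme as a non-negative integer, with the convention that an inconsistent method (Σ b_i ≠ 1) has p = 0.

b = (1)
c = (0)
Σ b_i: 1·1 = 1 ✓; 1 stage ⇒ order 1.

1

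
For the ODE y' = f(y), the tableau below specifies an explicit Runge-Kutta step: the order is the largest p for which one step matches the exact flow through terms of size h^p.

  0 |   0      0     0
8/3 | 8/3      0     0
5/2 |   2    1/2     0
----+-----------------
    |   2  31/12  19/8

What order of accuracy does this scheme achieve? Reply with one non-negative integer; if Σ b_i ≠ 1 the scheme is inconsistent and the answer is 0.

b = (2, 31/12, 19/8)
c = (0, 8/3, 5/2)
Ac = (0, 0, 4/3)
Σ b_i: 2·1 + 31/12·1 + 19/8·1 = 167/24 ≠ 1 ⇒ order 0.

0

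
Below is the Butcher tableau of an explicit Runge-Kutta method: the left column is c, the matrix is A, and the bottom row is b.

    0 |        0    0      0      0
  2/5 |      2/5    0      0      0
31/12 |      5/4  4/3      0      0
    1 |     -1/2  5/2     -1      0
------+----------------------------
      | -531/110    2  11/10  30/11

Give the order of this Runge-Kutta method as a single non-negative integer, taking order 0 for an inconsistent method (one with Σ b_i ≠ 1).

1

b = (-531/110, 2, 11/10, 30/11)
c = (0, 2/5, 31/12, 1)
Ac = (0, 0, 8/15, -19/12)
Σ b_i: (-531/110)·1 + 2·1 + 11/10·1 + 30/11·1 = 1 ✓
b·c: 2·2/5 + 11/10·31/12 + 30/11·1 = 8407/1320 ≠ 1/2 ⇒ order 1.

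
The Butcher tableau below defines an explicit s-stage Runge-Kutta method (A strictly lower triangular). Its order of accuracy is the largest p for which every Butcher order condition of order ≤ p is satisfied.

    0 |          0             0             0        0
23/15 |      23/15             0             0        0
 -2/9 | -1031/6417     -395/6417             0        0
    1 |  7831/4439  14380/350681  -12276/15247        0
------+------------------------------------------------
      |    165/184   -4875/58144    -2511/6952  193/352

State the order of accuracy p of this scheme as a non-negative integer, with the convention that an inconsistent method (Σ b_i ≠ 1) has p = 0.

4

b = (165/184, -4875/58144, -2511/6952, 193/352)
c = (0, 23/15, -2/9, 1)
Ac = (0, 0, -79/837, 140/579)
Σ b_i: 165/184·1 + (-4875/58144)·1 + (-2511/6952)·1 + 193/352·1 = 1 ✓
b·c: (-4875/58144)·23/15 + (-2511/6952)·(-2/9) + 193/352·1 = 1/2 ✓
b·c²: (-4875/58144)·529/225 + (-2511/6952)·4/81 + 193/352·1 = 1/3 ✓
b·Ac: (-2511/6952)·(-79/837) + 193/352·140/579 = 1/6 ✓
b·c³: (-4875/58144)·12167/3375 + (-2511/6952)·(-8/729) + 193/352·1 = 1/4 ✓
b·(c∘Ac): (-2511/6952)·158/7533 + 193/352·140/579 = 1/8 ✓
b·Ac²: (-2511/6952)·(-1817/12555) + 193/352·164/2895 = 1/12 ✓
b·A²c: 193/352·44/579 = 1/24 ✓; 4 stages ⇒ order 4.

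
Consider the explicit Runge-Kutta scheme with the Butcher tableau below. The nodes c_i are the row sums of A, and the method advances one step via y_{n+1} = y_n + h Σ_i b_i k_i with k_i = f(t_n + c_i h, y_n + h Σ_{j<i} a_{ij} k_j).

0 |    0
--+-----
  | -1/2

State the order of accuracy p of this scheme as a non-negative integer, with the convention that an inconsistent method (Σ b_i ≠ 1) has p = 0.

b = (-1/2)
c = (0)
Σ b_i: (-1/2)·1 = -1/2 ≠ 1 ⇒ order 0.

0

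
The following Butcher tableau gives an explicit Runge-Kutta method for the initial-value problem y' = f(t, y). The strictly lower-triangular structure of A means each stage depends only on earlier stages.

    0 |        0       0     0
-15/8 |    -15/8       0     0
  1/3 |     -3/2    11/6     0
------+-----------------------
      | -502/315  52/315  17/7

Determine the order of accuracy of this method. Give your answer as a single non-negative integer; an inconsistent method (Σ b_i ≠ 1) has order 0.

b = (-502/315, 52/315, 17/7)
c = (0, -15/8, 1/3)
Ac = (0, 0, -55/16)
Σ b_i: (-502/315)·1 + 52/315·1 + 17/7·1 = 1 ✓
b·c: 52/315·(-15/8) + 17/7·1/3 = 1/2 ✓
b·c²: 52/315·225/64 + 17/7·1/9 = 857/1008 ≠ 1/3 ⇒ order 2.
b·Ac: 17/7·(-55/16) = -935/112 ≠ 1/6

2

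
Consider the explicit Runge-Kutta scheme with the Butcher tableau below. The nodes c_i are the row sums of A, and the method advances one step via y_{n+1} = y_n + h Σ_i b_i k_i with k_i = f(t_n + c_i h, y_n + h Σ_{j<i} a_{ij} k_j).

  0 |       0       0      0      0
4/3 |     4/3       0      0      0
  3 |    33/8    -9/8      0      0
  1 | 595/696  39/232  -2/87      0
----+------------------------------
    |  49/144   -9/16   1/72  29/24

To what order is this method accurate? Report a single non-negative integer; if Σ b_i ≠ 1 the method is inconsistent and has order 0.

b = (49/144, -9/16, 1/72, 29/24)
c = (0, 4/3, 3, 1)
Ac = (0, 0, -3/2, 9/58)
Σ b_i: 49/144·1 + (-9/16)·1 + 1/72·1 + 29/24·1 = 1 ✓
b·c: (-9/16)·4/3 + 1/72·3 + 29/24·1 = 1/2 ✓
b·c²: (-9/16)·16/9 + 1/72·9 + 29/24·1 = 1/3 ✓
b·Ac: 1/72·(-3/2) + 29/24·9/58 = 1/6 ✓
b·c³: (-9/16)·64/27 + 1/72·27 + 29/24·1 = 1/4 ✓
b·(c∘Ac): 1/72·(-9/2) + 29/24·9/58 = 1/8 ✓
b·Ac²: 1/72·(-2) + 29/24·8/87 = 1/12 ✓
b·A²c: 29/24·1/29 = 1/24 ✓; 4 stages ⇒ order 4.

4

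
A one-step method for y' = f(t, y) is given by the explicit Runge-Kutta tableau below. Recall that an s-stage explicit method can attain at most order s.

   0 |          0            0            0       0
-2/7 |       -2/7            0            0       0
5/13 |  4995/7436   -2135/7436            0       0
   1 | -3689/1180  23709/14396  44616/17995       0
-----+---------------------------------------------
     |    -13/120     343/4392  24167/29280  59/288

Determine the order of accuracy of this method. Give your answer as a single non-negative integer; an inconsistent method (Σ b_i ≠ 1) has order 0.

b = (-13/120, 343/4392, 24167/29280, 59/288)
c = (0, -2/7, 5/13, 1)
Ac = (0, 0, 305/3718, 57/118)
Σ b_i: (-13/120)·1 + 343/4392·1 + 24167/29280·1 + 59/288·1 = 1 ✓
b·c: 343/4392·(-2/7) + 24167/29280·5/13 + 59/288·1 = 1/2 ✓
b·c²: 343/4392·4/49 + 24167/29280·25/169 + 59/288·1 = 1/3 ✓
b·Ac: 24167/29280·305/3718 + 59/288·57/118 = 1/6 ✓
b·c³: 343/4392·(-8/343) + 24167/29280·125/2197 + 59/288·1 = 1/4 ✓
b·(c∘Ac): 24167/29280·1525/48334 + 59/288·57/118 = 1/8 ✓
b·Ac²: 24167/29280·(-305/13013) + 59/288·207/413 = 1/12 ✓
b·A²c: 59/288·12/59 = 1/24 ✓; 4 stages ⇒ order 4.

4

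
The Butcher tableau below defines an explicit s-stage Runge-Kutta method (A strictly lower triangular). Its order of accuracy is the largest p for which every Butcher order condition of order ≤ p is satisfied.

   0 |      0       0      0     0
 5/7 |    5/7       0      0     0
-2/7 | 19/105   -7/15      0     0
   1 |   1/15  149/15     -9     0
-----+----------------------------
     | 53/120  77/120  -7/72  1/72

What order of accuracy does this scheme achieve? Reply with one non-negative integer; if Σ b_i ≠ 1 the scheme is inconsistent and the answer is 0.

4

b = (53/120, 77/120, -7/72, 1/72)
c = (0, 5/7, -2/7, 1)
Ac = (0, 0, -1/3, 29/3)
Σ b_i: 53/120·1 + 77/120·1 + (-7/72)·1 + 1/72·1 = 1 ✓
b·c: 77/120·5/7 + (-7/72)·(-2/7) + 1/72·1 = 1/2 ✓
b·c²: 77/120·25/49 + (-7/72)·4/49 + 1/72·1 = 1/3 ✓
b·Ac: (-7/72)·(-1/3) + 1/72·29/3 = 1/6 ✓
b·c³: 77/120·125/343 + (-7/72)·(-8/343) + 1/72·1 = 1/4 ✓
b·(c∘Ac): (-7/72)·2/21 + 1/72·29/3 = 1/8 ✓
b·Ac²: (-7/72)·(-5/21) + 1/72·13/3 = 1/12 ✓
b·A²c: 1/72·3 = 1/24 ✓; 4 stages ⇒ order 4.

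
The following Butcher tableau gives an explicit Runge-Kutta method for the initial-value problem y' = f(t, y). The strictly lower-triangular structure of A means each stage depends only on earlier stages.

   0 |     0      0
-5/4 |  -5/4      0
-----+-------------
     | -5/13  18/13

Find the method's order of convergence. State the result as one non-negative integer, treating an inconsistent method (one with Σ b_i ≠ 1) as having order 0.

1

b = (-5/13, 18/13)
c = (0, -5/4)
Σ b_i: (-5/13)·1 + 18/13·1 = 1 ✓
b·c: 18/13·(-5/4) = -45/26 ≠ 1/2 ⇒ order 1.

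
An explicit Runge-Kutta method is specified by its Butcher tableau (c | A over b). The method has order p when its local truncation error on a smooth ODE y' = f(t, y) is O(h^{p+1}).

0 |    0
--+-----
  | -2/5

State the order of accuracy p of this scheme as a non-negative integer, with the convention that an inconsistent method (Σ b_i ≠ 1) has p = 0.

b = (-2/5)
c = (0)
Σ b_i: (-2/5)·1 = -2/5 ≠ 1 ⇒ order 0.

0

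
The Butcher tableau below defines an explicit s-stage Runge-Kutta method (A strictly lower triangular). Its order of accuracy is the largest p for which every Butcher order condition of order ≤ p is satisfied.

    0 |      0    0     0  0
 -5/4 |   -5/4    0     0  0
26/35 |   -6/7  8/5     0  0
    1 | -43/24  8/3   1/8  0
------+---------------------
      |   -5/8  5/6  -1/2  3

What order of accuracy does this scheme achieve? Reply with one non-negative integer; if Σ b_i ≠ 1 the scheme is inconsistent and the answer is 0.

0

b = (-5/8, 5/6, -1/2, 3)
c = (0, -5/4, 26/35, 1)
Ac = (0, 0, -2, -1361/420)
Σ b_i: (-5/8)·1 + 5/6·1 + (-1/2)·1 + 3·1 = 65/24 ≠ 1 ⇒ order 0.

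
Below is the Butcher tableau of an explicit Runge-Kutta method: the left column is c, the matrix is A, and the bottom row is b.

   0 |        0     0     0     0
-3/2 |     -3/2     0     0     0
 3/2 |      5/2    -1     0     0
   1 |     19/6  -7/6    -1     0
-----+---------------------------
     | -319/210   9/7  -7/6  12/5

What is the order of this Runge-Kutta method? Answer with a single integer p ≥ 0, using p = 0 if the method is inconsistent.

1

b = (-319/210, 9/7, -7/6, 12/5)
c = (0, -3/2, 3/2, 1)
Ac = (0, 0, 3/2, 1/4)
Σ b_i: (-319/210)·1 + 9/7·1 + (-7/6)·1 + 12/5·1 = 1 ✓
b·c: 9/7·(-3/2) + (-7/6)·3/2 + 12/5·1 = -179/140 ≠ 1/2 ⇒ order 1.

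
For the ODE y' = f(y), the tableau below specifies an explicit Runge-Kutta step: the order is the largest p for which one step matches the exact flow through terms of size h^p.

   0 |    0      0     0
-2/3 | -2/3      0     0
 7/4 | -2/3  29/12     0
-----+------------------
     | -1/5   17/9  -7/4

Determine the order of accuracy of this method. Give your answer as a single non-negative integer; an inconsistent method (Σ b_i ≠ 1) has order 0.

b = (-1/5, 17/9, -7/4)
c = (0, -2/3, 7/4)
Ac = (0, 0, -29/18)
Σ b_i: (-1/5)·1 + 17/9·1 + (-7/4)·1 = -11/180 ≠ 1 ⇒ order 0.

0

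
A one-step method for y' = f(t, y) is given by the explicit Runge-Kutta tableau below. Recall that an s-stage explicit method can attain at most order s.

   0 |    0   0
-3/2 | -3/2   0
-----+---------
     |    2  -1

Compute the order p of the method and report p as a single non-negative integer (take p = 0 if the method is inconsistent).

b = (2, -1)
c = (0, -3/2)
Σ b_i: 2·1 + (-1)·1 = 1 ✓
b·c: (-1)·(-3/2) = 3/2 ≠ 1/2 ⇒ order 1.

1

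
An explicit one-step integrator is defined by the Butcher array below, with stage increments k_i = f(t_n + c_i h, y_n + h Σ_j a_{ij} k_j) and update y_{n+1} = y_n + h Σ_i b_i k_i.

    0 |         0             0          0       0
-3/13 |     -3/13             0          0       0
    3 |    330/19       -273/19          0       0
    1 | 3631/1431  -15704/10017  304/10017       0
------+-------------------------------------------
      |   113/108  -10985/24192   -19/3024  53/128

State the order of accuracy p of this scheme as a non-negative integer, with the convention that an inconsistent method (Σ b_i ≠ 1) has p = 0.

b = (113/108, -10985/24192, -19/3024, 53/128)
c = (0, -3/13, 3, 1)
Ac = (0, 0, 63/19, 24/53)
Σ b_i: 113/108·1 + (-10985/24192)·1 + (-19/3024)·1 + 53/128·1 = 1 ✓
b·c: (-10985/24192)·(-3/13) + (-19/3024)·3 + 53/128·1 = 1/2 ✓
b·c²: (-10985/24192)·9/169 + (-19/3024)·9 + 53/128·1 = 1/3 ✓
b·Ac: (-19/3024)·63/19 + 53/128·24/53 = 1/6 ✓
b·c³: (-10985/24192)·(-27/2197) + (-19/3024)·27 + 53/128·1 = 1/4 ✓
b·(c∘Ac): (-19/3024)·189/19 + 53/128·24/53 = 1/8 ✓
b·Ac²: (-19/3024)·(-189/247) + 53/128·392/2067 = 1/12 ✓
b·A²c: 53/128·16/159 = 1/24 ✓; 4 stages ⇒ order 4.

4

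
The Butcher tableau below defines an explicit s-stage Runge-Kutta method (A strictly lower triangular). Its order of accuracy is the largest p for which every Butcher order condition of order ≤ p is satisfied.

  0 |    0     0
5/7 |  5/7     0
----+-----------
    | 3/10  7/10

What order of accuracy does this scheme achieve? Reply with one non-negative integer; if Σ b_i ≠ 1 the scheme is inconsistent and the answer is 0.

2

b = (3/10, 7/10)
c = (0, 5/7)
Σ b_i: 3/10·1 + 7/10·1 = 1 ✓
b·c: 7/10·5/7 = 1/2 ✓; 2 stages ⇒ order 2.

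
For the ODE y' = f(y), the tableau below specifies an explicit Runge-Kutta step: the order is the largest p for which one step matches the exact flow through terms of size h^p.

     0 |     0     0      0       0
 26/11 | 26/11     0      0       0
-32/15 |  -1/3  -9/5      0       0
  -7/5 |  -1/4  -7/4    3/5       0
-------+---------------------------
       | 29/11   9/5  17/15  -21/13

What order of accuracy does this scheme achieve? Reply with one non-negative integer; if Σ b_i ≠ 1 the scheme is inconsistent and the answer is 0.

b = (29/11, 9/5, 17/15, -21/13)
c = (0, 26/11, -32/15, -7/5)
Ac = (0, 0, -234/55, -2979/550)
Σ b_i: 29/11·1 + 9/5·1 + 17/15·1 + (-21/13)·1 = 8482/2145 ≠ 1 ⇒ order 0.

0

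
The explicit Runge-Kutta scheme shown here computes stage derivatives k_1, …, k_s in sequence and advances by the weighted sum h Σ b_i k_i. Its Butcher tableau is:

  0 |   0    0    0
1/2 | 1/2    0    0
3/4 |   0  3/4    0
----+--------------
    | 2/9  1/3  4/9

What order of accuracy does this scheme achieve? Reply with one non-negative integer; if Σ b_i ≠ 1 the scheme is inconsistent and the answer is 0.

b = (2/9, 1/3, 4/9)
c = (0, 1/2, 3/4)
Ac = (0, 0, 3/8)
Σ b_i: 2/9·1 + 1/3·1 + 4/9·1 = 1 ✓
b·c: 1/3·1/2 + 4/9·3/4 = 1/2 ✓
b·c²: 1/3·1/4 + 4/9·9/16 = 1/3 ✓
b·Ac: 4/9·3/8 = 1/6 ✓; 3 stages ⇒ order 3.

3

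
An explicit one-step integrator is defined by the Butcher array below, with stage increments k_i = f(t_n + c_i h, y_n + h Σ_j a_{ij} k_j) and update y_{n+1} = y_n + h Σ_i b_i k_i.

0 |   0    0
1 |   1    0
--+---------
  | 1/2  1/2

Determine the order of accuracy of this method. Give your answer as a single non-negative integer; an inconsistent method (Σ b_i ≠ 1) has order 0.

b = (1/2, 1/2)
c = (0, 1)
Σ b_i: 1/2·1 + 1/2·1 = 1 ✓
b·c: 1/2·1 = 1/2 ✓; 2 stages ⇒ order 2.

2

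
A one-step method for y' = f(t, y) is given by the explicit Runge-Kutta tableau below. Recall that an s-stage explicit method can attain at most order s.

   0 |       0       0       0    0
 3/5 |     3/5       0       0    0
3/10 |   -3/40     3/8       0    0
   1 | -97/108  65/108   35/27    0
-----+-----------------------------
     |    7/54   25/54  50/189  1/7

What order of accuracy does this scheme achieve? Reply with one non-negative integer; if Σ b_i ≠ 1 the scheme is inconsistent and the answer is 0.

4

b = (7/54, 25/54, 50/189, 1/7)
c = (0, 3/5, 3/10, 1)
Ac = (0, 0, 9/40, 3/4)
Σ b_i: 7/54·1 + 25/54·1 + 50/189·1 + 1/7·1 = 1 ✓
b·c: 25/54·3/5 + 50/189·3/10 + 1/7·1 = 1/2 ✓
b·c²: 25/54·9/25 + 50/189·9/100 + 1/7·1 = 1/3 ✓
b·Ac: 50/189·9/40 + 1/7·3/4 = 1/6 ✓
b·c³: 25/54·27/125 + 50/189·27/1000 + 1/7·1 = 1/4 ✓
b·(c∘Ac): 50/189·27/400 + 1/7·3/4 = 1/8 ✓
b·Ac²: 50/189·27/200 + 1/7·1/3 = 1/12 ✓
b·A²c: 1/7·7/24 = 1/24 ✓; 4 stages ⇒ order 4.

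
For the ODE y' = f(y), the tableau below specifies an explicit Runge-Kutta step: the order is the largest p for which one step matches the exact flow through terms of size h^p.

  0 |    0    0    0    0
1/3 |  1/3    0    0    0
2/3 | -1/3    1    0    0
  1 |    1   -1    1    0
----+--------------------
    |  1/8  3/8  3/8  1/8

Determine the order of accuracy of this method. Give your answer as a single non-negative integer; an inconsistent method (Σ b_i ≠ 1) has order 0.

4

b = (1/8, 3/8, 3/8, 1/8)
c = (0, 1/3, 2/3, 1)
Ac = (0, 0, 1/3, 1/3)
Σ b_i: 1/8·1 + 3/8·1 + 3/8·1 + 1/8·1 = 1 ✓
b·c: 3/8·1/3 + 3/8·2/3 + 1/8·1 = 1/2 ✓
b·c²: 3/8·1/9 + 3/8·4/9 + 1/8·1 = 1/3 ✓
b·Ac: 3/8·1/3 + 1/8·1/3 = 1/6 ✓
b·c³: 3/8·1/27 + 3/8·8/27 + 1/8·1 = 1/4 ✓
b·(c∘Ac): 3/8·2/9 + 1/8·1/3 = 1/8 ✓
b·Ac²: 3/8·1/9 + 1/8·1/3 = 1/12 ✓
b·A²c: 1/8·1/3 = 1/24 ✓; 4 stages ⇒ order 4.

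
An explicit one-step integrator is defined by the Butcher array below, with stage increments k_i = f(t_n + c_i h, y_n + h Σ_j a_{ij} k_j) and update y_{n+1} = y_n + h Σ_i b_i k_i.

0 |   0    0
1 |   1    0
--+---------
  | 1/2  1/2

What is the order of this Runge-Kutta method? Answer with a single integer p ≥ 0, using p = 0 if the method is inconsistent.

2

b = (1/2, 1/2)
c = (0, 1)
Σ b_i: 1/2·1 + 1/2·1 = 1 ✓
b·c: 1/2·1 = 1/2 ✓; 2 stages ⇒ order 2.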